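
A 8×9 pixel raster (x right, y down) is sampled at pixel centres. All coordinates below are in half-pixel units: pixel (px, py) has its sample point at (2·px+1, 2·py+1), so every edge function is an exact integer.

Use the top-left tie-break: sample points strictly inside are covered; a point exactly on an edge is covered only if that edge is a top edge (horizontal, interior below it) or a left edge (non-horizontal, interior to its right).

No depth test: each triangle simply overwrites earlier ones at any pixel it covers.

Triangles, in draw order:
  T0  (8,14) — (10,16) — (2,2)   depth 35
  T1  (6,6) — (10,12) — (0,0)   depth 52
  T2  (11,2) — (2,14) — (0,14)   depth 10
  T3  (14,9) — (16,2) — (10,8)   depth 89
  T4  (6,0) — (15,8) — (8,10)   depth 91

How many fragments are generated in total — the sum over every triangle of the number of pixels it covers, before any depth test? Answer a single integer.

T0:
  2·area = 12  (B↔C swapped to make it positive)
  edge (8, 14)→(2, 2): d=(-6,-12) top-left  bias=+0
  edge (2, 2)→(10, 16): d=(8,14) right/bottom  bias=-1
  edge (10, 16)→(8, 14): d=(-2,-2) top-left  bias=+0
    (0,3)@(1, 7): e=[-42,54,0] → ·  [on edge]
    (1,4)@(3, 9): e=[-30,42,0] → ·  [on edge]
    (2,5)@(5, 11): e=[-18,30,0] → ·  [on edge]
    (3,5)@(7, 11): e=[6,2,4] → █
    (4,5)@(9, 11): e=[30,-26,8] → ·
    (3,6)@(7, 13): e=[-6,18,0] → ·  [on edge]
    (4,7)@(9, 15): e=[6,6,0] → █  [on edge]
    (5,7)@(11, 15): e=[30,-22,4] → ·
    (4,8)@(9, 17): e=[-6,22,-4] → ·
    (5,8)@(11, 17): e=[18,-6,0] → ·  [on edge]
  covered (2 px):
    · · · · · · · ·
    · · · · · · · ·
    · · · · · · · ·
    · · · · · · · ·
    · · · · · · · ·
    · · · █ · · · ·
    · · · · · · · ·
    · · · · █ · · ·
    · · · · · · · ·
T1:
  2·area = 12
  edge (6, 6)→(10, 12): d=(4,6) right/bottom  bias=-1
  edge (10, 12)→(0, 0): d=(-10,-12) top-left  bias=+0
  edge (0, 0)→(6, 6): d=(6,6) right/bottom  bias=-1
    (0,0)@(1, 1): e=[10,2,0] → ·  [on edge]
    (1,1)@(3, 3): e=[6,6,0] → ·  [on edge]
    (2,2)@(5, 5): e=[2,10,0] → ·  [on edge]
    (3,3)@(7, 7): e=[-2,14,0] → ·  [on edge]
    (4,4)@(9, 9): e=[-6,18,0] → ·  [on edge]
    (5,5)@(11, 11): e=[-10,22,0] → ·  [on edge]
    (6,6)@(13, 13): e=[-14,26,0] → ·  [on edge]
    (7,7)@(15, 15): e=[-18,30,0] → ·  [on edge]
  covered (0 px):
    · · · · · · · ·
    · · · · · · · ·
    · · · · · · · ·
    · · · · · · · ·
    · · · · · · · ·
    · · · · · · · ·
    · · · · · · · ·
    · · · · · · · ·
    · · · · · · · ·
T2:
  2·area = 24
  edge (11, 2)→(2, 14): d=(-9,12) right/bottom  bias=-1
  edge (2, 14)→(0, 14): d=(-2,0) right/bottom  bias=-1
  edge (0, 14)→(11, 2): d=(11,-12) top-left  bias=+0
    (3,3)@(7, 7): e=[3,14,7] → █
    (4,3)@(9, 7): e=[-21,14,31] → ·
    (2,4)@(5, 9): e=[9,10,5] → █
    (3,4)@(7, 9): e=[-15,10,29] → ·
    (1,5)@(3, 11): e=[15,6,3] → █
    (2,5)@(5, 11): e=[-9,6,27] → ·
    (0,6)@(1, 13): e=[21,2,1] → █
    (1,6)@(3, 13): e=[-3,2,25] → ·
    (0,7)@(1, 15): e=[3,-2,23] → ·
  covered (4 px):
    · · · · · · · ·
    · · · · · · · ·
    · · · · · · · ·
    · · · █ · · · ·
    · · █ · · · · ·
    · █ · · · · · ·
    █ · · · · · · ·
    · · · · · · · ·
    · · · · · · · ·
T3:
  2·area = 30  (B↔C swapped to make it positive)
  edge (14, 9)→(10, 8): d=(-4,-1) top-left  bias=+0
  edge (10, 8)→(16, 2): d=(6,-6) top-left  bias=+0
  edge (16, 2)→(14, 9): d=(-2,7) right/bottom  bias=-1
    (7,1)@(15, 3): e=[25,0,5] → █  [on edge]
    (6,2)@(13, 5): e=[15,0,15] → █  [on edge]
    (5,3)@(11, 7): e=[5,0,25] → █  [on edge]
    (7,3)@(15, 7): e=[9,24,-3] → ·
    (4,4)@(9, 9): e=[-5,0,35] → ·  [on edge]
    (5,4)@(11, 9): e=[-3,12,21] → ·
    (6,4)@(13, 9): e=[-1,24,7] → ·
    (3,5)@(7, 11): e=[-15,0,45] → ·  [on edge]
    (2,6)@(5, 13): e=[-25,0,55] → ·  [on edge]
    (1,7)@(3, 15): e=[-35,0,65] → ·  [on edge]
    (0,8)@(1, 17): e=[-45,0,75] → ·  [on edge]
  covered (5 px):
    · · · · · · · ·
    · · · · · · · █
    · · · · · · █ █
    · · · · · █ █ ·
    · · · · · · · ·
    · · · · · · · ·
    · · · · · · · ·
    · · · · · · · ·
    · · · · · · · ·
T4:
  2·area = 74
  edge (6, 0)→(15, 8): d=(9,8) right/bottom  bias=-1
  edge (15, 8)→(8, 10): d=(-7,2) right/bottom  bias=-1
  edge (8, 10)→(6, 0): d=(-2,-10) top-left  bias=+0
    (3,0)@(7, 1): e=[1,65,8] → █
    (4,0)@(9, 1): e=[-15,61,28] → ·
    (3,1)@(7, 3): e=[19,51,4] → █
    (4,1)@(9, 3): e=[3,47,24] → █
    (5,1)@(11, 3): e=[-13,43,44] → ·
    (3,2)@(7, 5): e=[37,37,0] → █  [on edge]
    (5,2)@(11, 5): e=[5,29,40] → █
    (6,2)@(13, 5): e=[-11,25,60] → ·
    (3,3)@(7, 7): e=[55,23,-4] → ·
    (4,3)@(9, 7): e=[39,19,16] → █
    (6,3)@(13, 7): e=[7,11,56] → █
    (7,3)@(15, 7): e=[-9,7,76] → ·
    (4,7)@(9, 15): e=[111,-37,0] → ·  [on edge]
  covered (11 px):
    · · · █ · · · ·
    · · · █ █ · · ·
    · · · █ █ █ · ·
    · · · · █ █ █ ·
    · · · · █ █ · ·
    · · · · · · · ·
    · · · · · · · ·
    · · · · · · · ·
    · · · · · · · ·

Final: 22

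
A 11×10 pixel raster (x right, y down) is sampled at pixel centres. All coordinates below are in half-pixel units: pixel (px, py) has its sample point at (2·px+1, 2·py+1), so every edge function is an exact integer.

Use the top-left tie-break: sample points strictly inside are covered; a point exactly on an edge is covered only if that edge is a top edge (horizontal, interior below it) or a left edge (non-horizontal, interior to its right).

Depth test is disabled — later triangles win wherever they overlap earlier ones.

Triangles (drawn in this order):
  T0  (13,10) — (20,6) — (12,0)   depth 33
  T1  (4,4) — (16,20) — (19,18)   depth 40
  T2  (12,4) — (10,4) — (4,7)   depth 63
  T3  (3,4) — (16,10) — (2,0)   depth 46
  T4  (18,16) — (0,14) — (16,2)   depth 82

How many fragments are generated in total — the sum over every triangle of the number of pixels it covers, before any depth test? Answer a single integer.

T0:
  2·area = 74  (B↔C swapped to make it positive)
  edge (13, 10)→(12, 0): d=(-1,-10) top-left  bias=+0
  edge (12, 0)→(20, 6): d=(8,6) right/bottom  bias=-1
  edge (20, 6)→(13, 10): d=(-7,4) right/bottom  bias=-1
    (6,0)@(13, 1): e=[9,2,63] → #
    (7,0)@(15, 1): e=[29,-10,55] → ·
    (6,1)@(13, 3): e=[7,18,49] → #
    (7,1)@(15, 3): e=[27,6,41] → #
    (8,1)@(17, 3): e=[47,-6,33] → ·
    (6,2)@(13, 5): e=[5,34,35] → #
    (8,2)@(17, 5): e=[45,10,19] → #
    (9,2)@(19, 5): e=[65,-2,11] → ·
    (6,3)@(13, 7): e=[3,50,21] → #
    (9,3)@(19, 7): e=[63,14,-3] → ·
    (6,4)@(13, 9): e=[1,66,7] → #
    (7,4)@(15, 9): e=[21,54,-1] → ·
  covered (10 px):
    · · · · · · # · · · ·
    · · · · · · # # · · ·
    · · · · · · # # # · ·
    · · · · · · # # # · ·
    · · · · · · # · · · ·
    · · · · · · · · · · ·
    · · · · · · · · · · ·
    · · · · · · · · · · ·
    · · · · · · · · · · ·
    · · · · · · · · · · ·
T1:
  2·area = 72  (B↔C swapped to make it positive)
  edge (4, 4)→(19, 18): d=(15,14) right/bottom  bias=-1
  edge (19, 18)→(16, 20): d=(-3,2) right/bottom  bias=-1
  edge (16, 20)→(4, 4): d=(-12,-16) top-left  bias=+0
    (2,2)@(5, 5): e=[1,67,4] → #
    (3,2)@(7, 5): e=[-27,63,36] → ·
    (2,3)@(5, 7): e=[31,61,-20] → ·
    (3,3)@(7, 7): e=[3,57,12] → #
    (4,3)@(9, 7): e=[-25,53,44] → ·
    (3,4)@(7, 9): e=[33,51,-12] → ·
    (4,4)@(9, 9): e=[5,47,20] → #
    (5,4)@(11, 9): e=[-23,43,52] → ·
    (4,5)@(9, 11): e=[35,41,-4] → ·
    (5,5)@(11, 11): e=[7,37,28] → #
    (6,5)@(13, 11): e=[-21,33,60] → ·
    (5,6)@(11, 13): e=[37,31,4] → #
  covered (11 px):
    · · · · · · · · · · ·
    · · · · · · · · · · ·
    · · # · · · · · · · ·
    · · · # · · · · · · ·
    · · · · # · · · · · ·
    · · · · · # · · · · ·
    · · · · · # # · · · ·
    · · · · · · # # · · ·
    · · · · · · · # # · ·
    · · · · · · · · # · ·
T2:
  2·area = 6  (B↔C swapped to make it positive)
  edge (12, 4)→(4, 7): d=(-8,3) right/bottom  bias=-1
  edge (4, 7)→(10, 4): d=(6,-3) top-left  bias=+0
  edge (10, 4)→(12, 4): d=(2,0) top-left  bias=+0
    (4,2)@(9, 5): e=[1,3,2] → #
    (5,2)@(11, 5): e=[-5,9,2] → ·
    (4,3)@(9, 7): e=[-15,15,6] → ·
  covered (1 px):
    · · · · · · · · · · ·
    · · · · · · · · · · ·
    · · · · # · · · · · ·
    · · · · · · · · · · ·
    · · · · · · · · · · ·
    · · · · · · · · · · ·
    · · · · · · · · · · ·
    · · · · · · · · · · ·
    · · · · · · · · · · ·
    · · · · · · · · · · ·
T3:
  2·area = 46  (B↔C swapped to make it positive)
  edge (3, 4)→(2, 0): d=(-1,-4) top-left  bias=+0
  edge (2, 0)→(16, 10): d=(14,10) right/bottom  bias=-1
  edge (16, 10)→(3, 4): d=(-13,-6) top-left  bias=+0
    (1,0)@(3, 1): e=[3,4,39] → #
    (2,0)@(5, 1): e=[11,-16,51] → ·
    (1,1)@(3, 3): e=[1,32,13] → #
    (2,1)@(5, 3): e=[9,12,25] → #
    (3,1)@(7, 3): e=[17,-8,37] → ·
    (1,2)@(3, 5): e=[-1,60,-13] → ·
    (2,2)@(5, 5): e=[7,40,-1] → ·
    (3,2)@(7, 5): e=[15,20,11] → #
    (4,2)@(9, 5): e=[23,0,23] → ·  [on edge]
    (3,3)@(7, 7): e=[13,48,-15] → ·
    (5,3)@(11, 7): e=[29,8,9] → #
    (6,3)@(13, 7): e=[37,-12,21] → ·
  covered (5 px):
    · # · · · · · · · · ·
    · # # · · · · · · · ·
    · · · # · · · · · · ·
    · · · · · # · · · · ·
    · · · · · · · · · · ·
    · · · · · · · · · · ·
    · · · · · · · · · · ·
    · · · · · · · · · · ·
    · · · · · · · · · · ·
    · · · · · · · · · · ·
T4:
  2·area = 248
  edge (18, 16)→(0, 14): d=(-18,-2) top-left  bias=+0
  edge (0, 14)→(16, 2): d=(16,-12) top-left  bias=+0
  edge (16, 2)→(18, 16): d=(2,14) right/bottom  bias=-1
    (7,1)@(15, 3): e=[228,4,16] → #
    (8,1)@(17, 3): e=[232,28,-12] → ·
    (6,2)@(13, 5): e=[188,12,48] → #
    (8,2)@(17, 5): e=[196,60,-8] → ·
    (5,3)@(11, 7): e=[148,20,80] → #
    (8,3)@(17, 7): e=[160,92,-4] → ·
    (3,4)@(7, 9): e=[104,4,140] → #
    (4,4)@(9, 9): e=[108,28,112] → #
    (8,4)@(17, 9): e=[124,124,0] → ·  [on edge]
    (2,5)@(5, 11): e=[64,12,172] → #
    (8,5)@(17, 11): e=[88,156,4] → #
    (9,5)@(19, 11): e=[92,180,-24] → ·
    (4,7)@(9, 15): e=[0,124,124] → #  [on edge]
  covered (31 px):
    · · · · · · · · · · ·
    · · · · · · · # · · ·
    · · · · · · # # · · ·
    · · · · · # # # · · ·
    · · · # # # # # · · ·
    · · # # # # # # # · ·
    · # # # # # # # # · ·
    · · · · # # # # # · ·
    · · · · · · · · · · ·
    · · · · · · · · · · ·

Answer: 58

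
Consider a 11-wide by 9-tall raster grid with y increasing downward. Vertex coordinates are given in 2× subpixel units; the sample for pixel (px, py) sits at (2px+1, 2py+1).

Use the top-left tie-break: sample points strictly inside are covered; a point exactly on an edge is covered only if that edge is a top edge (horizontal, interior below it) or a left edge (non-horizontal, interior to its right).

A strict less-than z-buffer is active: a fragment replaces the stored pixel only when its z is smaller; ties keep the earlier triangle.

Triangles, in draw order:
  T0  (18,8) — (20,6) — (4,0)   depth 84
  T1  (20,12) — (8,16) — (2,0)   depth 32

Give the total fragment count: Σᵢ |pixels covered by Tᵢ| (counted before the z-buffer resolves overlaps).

T0:
  2·area = 44  (B↔C swapped to make it positive)
  edge (18, 8)→(4, 0): d=(-14,-8) top-left  bias=+0
  edge (4, 0)→(20, 6): d=(16,6) right/bottom  bias=-1
  edge (20, 6)→(18, 8): d=(-2,2) right/bottom  bias=-1
    (5,1)@(11, 3): e=[14,6,24] → X
    (6,1)@(13, 3): e=[30,-6,20] → .
    (5,2)@(11, 5): e=[-14,38,20] → .
    (6,2)@(13, 5): e=[2,26,16] → X
    (7,2)@(15, 5): e=[18,14,12] → X
    (8,2)@(17, 5): e=[34,2,8] → X
    (9,2)@(19, 5): e=[50,-10,4] → .
    (10,2)@(21, 5): e=[66,-22,0] → .  [on edge]
    (6,3)@(13, 7): e=[-26,58,12] → .
    (7,3)@(15, 7): e=[-10,46,8] → .
    (8,3)@(17, 7): e=[6,34,4] → X
    (9,3)@(19, 7): e=[22,22,0] → .  [on edge]
    (8,4)@(17, 9): e=[-22,66,0] → .  [on edge]
    (7,5)@(15, 11): e=[-66,110,0] → .  [on edge]
    (6,6)@(13, 13): e=[-110,154,0] → .  [on edge]
    (5,7)@(11, 15): e=[-154,198,0] → .  [on edge]
    (4,8)@(9, 17): e=[-198,242,0] → .  [on edge]
  covered (5 px):
    . . . . . . . . . . .
    . . . . . X . . . . .
    . . . . . . X X X . .
    . . . . . . . . X . .
    . . . . . . . . . . .
    . . . . . . . . . . .
    . . . . . . . . . . .
    . . . . . . . . . . .
    . . . . . . . . . . .
T1:
  2·area = 216
  edge (20, 12)→(8, 16): d=(-12,4) right/bottom  bias=-1
  edge (8, 16)→(2, 0): d=(-6,-16) top-left  bias=+0
  edge (2, 0)→(20, 12): d=(18,12) right/bottom  bias=-1
    (1,0)@(3, 1): e=[200,10,6] → X
    (2,0)@(5, 1): e=[192,42,-18] → .
    (1,1)@(3, 3): e=[176,-2,42] → .
    (2,1)@(5, 3): e=[168,30,18] → X
    (3,1)@(7, 3): e=[160,62,-6] → .
    (2,2)@(5, 5): e=[144,18,54] → X
    (3,2)@(7, 5): e=[136,50,30] → X
    (4,2)@(9, 5): e=[128,82,6] → X
    (5,2)@(11, 5): e=[120,114,-18] → .
    (2,3)@(5, 7): e=[120,6,90] → X
    (5,3)@(11, 7): e=[96,102,18] → X
    (6,3)@(13, 7): e=[88,134,-6] → .
    (8,6)@(17, 13): e=[0,162,54] → .  [on edge]
    (5,7)@(11, 15): e=[0,54,162] → .  [on edge]
    (2,8)@(5, 17): e=[0,-54,270] → .  [on edge]
  covered (26 px):
    . X . . . . . . . . .
    . . X . . . . . . . .
    . . X X X . . . . . .
    . . X X X X . . . . .
    . . . X X X X X . . .
    . . . X X X X X X . .
    . . . X X X X X . . .
    . . . . X . . . . . .
    . . . . . . . . . . .

Answer: 31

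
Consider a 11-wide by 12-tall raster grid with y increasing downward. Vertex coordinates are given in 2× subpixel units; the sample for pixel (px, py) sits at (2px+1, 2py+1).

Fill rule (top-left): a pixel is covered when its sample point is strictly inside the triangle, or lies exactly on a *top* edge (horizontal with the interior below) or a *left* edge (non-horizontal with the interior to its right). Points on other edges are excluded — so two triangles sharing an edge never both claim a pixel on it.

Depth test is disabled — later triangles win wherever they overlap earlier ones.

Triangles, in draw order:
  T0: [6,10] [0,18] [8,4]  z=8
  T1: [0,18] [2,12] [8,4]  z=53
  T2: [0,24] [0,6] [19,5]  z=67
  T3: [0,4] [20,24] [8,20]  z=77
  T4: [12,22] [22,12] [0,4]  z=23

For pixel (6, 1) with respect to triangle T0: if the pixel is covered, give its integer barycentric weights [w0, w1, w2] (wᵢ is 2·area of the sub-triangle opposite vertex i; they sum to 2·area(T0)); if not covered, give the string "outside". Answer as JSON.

T0:
  2·area = 20
  edge (6, 10)→(0, 18): d=(-6,8) right/bottom  bias=-1
  edge (0, 18)→(8, 4): d=(8,-14) top-left  bias=+0
  edge (8, 4)→(6, 10): d=(-2,6) right/bottom  bias=-1
    (4,0)@(9, 1): e=[30,-10,0] → ·  [on edge]
    (3,3)@(7, 7): e=[10,10,0] → ·  [on edge]
    (2,5)@(5, 11): e=[2,14,4] → #
    (3,5)@(7, 11): e=[-14,42,-8] → ·
    (1,6)@(3, 13): e=[6,2,12] → #
    (2,6)@(5, 13): e=[-10,30,0] → ·  [on edge]
    (1,7)@(3, 15): e=[-6,18,8] → ·
    (1,9)@(3, 19): e=[-30,50,0] → ·  [on edge]
  covered (2 px):
    · · · · · · · · · · ·
    · · · · · · · · · · ·
    · · · · · · · · · · ·
    · · · · · · · · · · ·
    · · · · · · · · · · ·
    · · # · · · · · · · ·
    · # · · · · · · · · ·
    · · · · · · · · · · ·
    · · · · · · · · · · ·
    · · · · · · · · · · ·
    · · · · · · · · · · ·
    · · · · · · · · · · ·
T1:
  2·area = 20
  edge (0, 18)→(2, 12): d=(2,-6) top-left  bias=+0
  edge (2, 12)→(8, 4): d=(6,-8) top-left  bias=+0
  edge (8, 4)→(0, 18): d=(-8,14) right/bottom  bias=-1
    (2,1)@(5, 3): e=[0,-30,50] → ·  [on edge]
    (1,4)@(3, 9): e=[0,-10,30] → ·  [on edge]
    (2,4)@(5, 9): e=[12,6,2] → #
    (3,4)@(7, 9): e=[24,22,-26] → ·
    (1,5)@(3, 11): e=[4,2,14] → #
    (2,5)@(5, 11): e=[16,18,-14] → ·
    (1,6)@(3, 13): e=[8,14,-2] → ·
    (0,7)@(1, 15): e=[0,10,10] → #  [on edge]
    (1,7)@(3, 15): e=[12,26,-18] → ·
    (0,8)@(1, 17): e=[4,22,-6] → ·
  covered (3 px):
    · · · · · · · · · · ·
    · · · · · · · · · · ·
    · · · · · · · · · · ·
    · · · · · · · · · · ·
    · · # · · · · · · · ·
    · # · · · · · · · · ·
    · · · · · · · · · · ·
    # · · · · · · · · · ·
    · · · · · · · · · · ·
    · · · · · · · · · · ·
    · · · · · · · · · · ·
    · · · · · · · · · · ·
T2:
  2·area = 342
  edge (0, 24)→(0, 6): d=(0,-18) top-left  bias=+0
  edge (0, 6)→(19, 5): d=(19,-1) top-left  bias=+0
  edge (19, 5)→(0, 24): d=(-19,19) right/bottom  bias=-1
    (10,1)@(21, 3): e=[378,-36,0] → ·  [on edge]
    (9,2)@(19, 5): e=[342,0,0] → ·  [on edge]
    (0,3)@(1, 7): e=[18,20,304] → #
    (1,3)@(3, 7): e=[54,22,266] → #
    (2,3)@(5, 7): e=[90,24,228] → #
    (3,3)@(7, 7): e=[126,26,190] → #
    (4,3)@(9, 7): e=[162,28,152] → #
    (5,3)@(11, 7): e=[198,30,114] → #
    (6,3)@(13, 7): e=[234,32,76] → #
    (7,3)@(15, 7): e=[270,34,38] → #
    (8,3)@(17, 7): e=[306,36,0] → ·  [on edge]
    (0,4)@(1, 9): e=[18,58,266] → #
    (7,4)@(15, 9): e=[270,72,0] → ·  [on edge]
    (6,5)@(13, 11): e=[234,108,0] → ·  [on edge]
    (5,6)@(11, 13): e=[198,144,0] → ·  [on edge]
    (4,7)@(9, 15): e=[162,180,0] → ·  [on edge]
    (3,8)@(7, 17): e=[126,216,0] → ·  [on edge]
    (2,9)@(5, 19): e=[90,252,0] → ·  [on edge]
    (1,10)@(3, 21): e=[54,288,0] → ·  [on edge]
    (0,11)@(1, 23): e=[18,324,0] → ·  [on edge]
  covered (36 px):
    · · · · · · · · · · ·
    · · · · · · · · · · ·
    · · · · · · · · · · ·
    # # # # # # # # · · ·
    # # # # # # # · · · ·
    # # # # # # · · · · ·
    # # # # # · · · · · ·
    # # # # · · · · · · ·
    # # # · · · · · · · ·
    # # · · · · · · · · ·
    # · · · · · · · · · ·
    · · · · · · · · · · ·
T3:
  2·area = 160
  edge (0, 4)→(20, 24): d=(20,20) right/bottom  bias=-1
  edge (20, 24)→(8, 20): d=(-12,-4) top-left  bias=+0
  edge (8, 20)→(0, 4): d=(-8,-16) top-left  bias=+0
    (0,2)@(1, 5): e=[0,152,8] → ·  [on edge]
    (1,3)@(3, 7): e=[0,136,24] → ·  [on edge]
    (1,4)@(3, 9): e=[40,112,8] → #
    (2,4)@(5, 9): e=[0,120,40] → ·  [on edge]
    (1,5)@(3, 11): e=[80,88,-8] → ·
    (2,5)@(5, 11): e=[40,96,24] → #
    (3,5)@(7, 11): e=[0,104,56] → ·  [on edge]
    (2,6)@(5, 13): e=[80,72,8] → #
    (3,6)@(7, 13): e=[40,80,40] → #
    (4,6)@(9, 13): e=[0,88,72] → ·  [on edge]
    (2,7)@(5, 15): e=[120,48,-8] → ·
    (3,7)@(7, 15): e=[80,56,24] → #
    (5,7)@(11, 15): e=[0,72,88] → ·  [on edge]
    (6,8)@(13, 17): e=[0,56,104] → ·  [on edge]
    (2,9)@(5, 19): e=[200,0,-40] → ·  [on edge]
    (7,9)@(15, 19): e=[0,40,120] → ·  [on edge]
    (5,10)@(11, 21): e=[120,0,40] → #  [on edge]
    (8,10)@(17, 21): e=[0,24,136] → ·  [on edge]
    (8,11)@(17, 23): e=[40,0,120] → #  [on edge]
    (9,11)@(19, 23): e=[0,8,152] → ·  [on edge]
  covered (16 px):
    · · · · · · · · · · ·
    · · · · · · · · · · ·
    · · · · · · · · · · ·
    · · · · · · · · · · ·
    · # · · · · · · · · ·
    · · # · · · · · · · ·
    · · # # · · · · · · ·
    · · · # # · · · · · ·
    · · · # # # · · · · ·
    · · · · # # # · · · ·
    · · · · · # # # · · ·
    · · · · · · · · # · ·
T4:
  2·area = 300  (B↔C swapped to make it positive)
  edge (12, 22)→(0, 4): d=(-12,-18) top-left  bias=+0
  edge (0, 4)→(22, 12): d=(22,8) right/bottom  bias=-1
  edge (22, 12)→(12, 22): d=(-10,10) right/bottom  bias=-1
    (0,2)@(1, 5): e=[6,14,280] → #
    (1,2)@(3, 5): e=[42,-2,260] → ·
    (0,3)@(1, 7): e=[-18,58,260] → ·
    (1,3)@(3, 7): e=[18,42,240] → #
    (2,3)@(5, 7): e=[54,26,220] → #
    (3,3)@(7, 7): e=[90,10,200] → #
    (4,3)@(9, 7): e=[126,-6,180] → ·
    (1,4)@(3, 9): e=[-6,86,220] → ·
    (2,4)@(5, 9): e=[30,70,200] → #
    (4,4)@(9, 9): e=[102,38,160] → #
    (5,4)@(11, 9): e=[138,22,140] → #
    (6,4)@(13, 9): e=[174,6,120] → #
    (10,6)@(21, 13): e=[270,30,0] → ·  [on edge]
    (9,7)@(19, 15): e=[210,90,0] → ·  [on edge]
    (8,8)@(17, 17): e=[150,150,0] → ·  [on edge]
    (7,9)@(15, 19): e=[90,210,0] → ·  [on edge]
    (6,10)@(13, 21): e=[30,270,0] → ·  [on edge]
    (5,11)@(11, 23): e=[-30,330,0] → ·  [on edge]
  covered (35 px):
    · · · · · · · · · · ·
    · · · · · · · · · · ·
    # · · · · · · · · · ·
    · # # # · · · · · · ·
    · · # # # # # · · · ·
    · · # # # # # # # # ·
    · · · # # # # # # # ·
    · · · · # # # # # · ·
    · · · · # # # # · · ·
    · · · · · # # · · · ·
    · · · · · · · · · · ·
    · · · · · · · · · · ·

Answer: "outside"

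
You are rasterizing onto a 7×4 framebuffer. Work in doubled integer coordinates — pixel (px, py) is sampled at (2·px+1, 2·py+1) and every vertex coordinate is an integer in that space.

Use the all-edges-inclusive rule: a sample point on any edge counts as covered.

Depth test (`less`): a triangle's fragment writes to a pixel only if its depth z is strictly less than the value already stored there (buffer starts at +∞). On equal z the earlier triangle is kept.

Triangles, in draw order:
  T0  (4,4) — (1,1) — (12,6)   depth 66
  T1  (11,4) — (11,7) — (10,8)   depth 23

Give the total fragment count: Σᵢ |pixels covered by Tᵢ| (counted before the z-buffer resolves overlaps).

T0:
  2·area = 18
  edge (4, 4)→(1, 1): d=(-3,-3) inclusive
  edge (1, 1)→(12, 6): d=(11,5) inclusive
  edge (12, 6)→(4, 4): d=(-8,-2) inclusive
    (0,0)@(1, 1): e=[0,0,18] → X  [on edge]
    (1,0)@(3, 1): e=[6,-10,22] → .
    (0,1)@(1, 3): e=[-6,22,2] → .
    (1,1)@(3, 3): e=[0,12,6] → X  [on edge]
    (2,1)@(5, 3): e=[6,2,10] → X
    (3,1)@(7, 3): e=[12,-8,14] → .
    (1,2)@(3, 5): e=[-6,34,-10] → .
    (2,2)@(5, 5): e=[0,24,-6] → .  [on edge]
    (4,2)@(9, 5): e=[12,4,2] → X
    (5,2)@(11, 5): e=[18,-6,6] → .
    (3,3)@(7, 7): e=[0,36,-18] → .  [on edge]
    (4,3)@(9, 7): e=[6,26,-14] → .
  covered (4 px):
    X . . . . . .
    . X X . . . .
    . . . . X . .
    . . . . . . .
T1:
  2·area = 3
  edge (11, 4)→(11, 7): d=(0,3) inclusive
  edge (11, 7)→(10, 8): d=(-1,1) inclusive
  edge (10, 8)→(11, 4): d=(1,-4) inclusive
    (5,0)@(11, 1): e=[0,6,-3] → .  [on edge]
    (5,1)@(11, 3): e=[0,4,-1] → .  [on edge]
    (5,2)@(11, 5): e=[0,2,1] → X  [on edge]
    (6,2)@(13, 5): e=[-6,0,9] → .  [on edge]
    (5,3)@(11, 7): e=[0,0,3] → X  [on edge]
    (6,3)@(13, 7): e=[-6,-2,11] → .
  covered (2 px):
    . . . . . . .
    . . . . . . .
    . . . . . X .
    . . . . . X .

Result: 6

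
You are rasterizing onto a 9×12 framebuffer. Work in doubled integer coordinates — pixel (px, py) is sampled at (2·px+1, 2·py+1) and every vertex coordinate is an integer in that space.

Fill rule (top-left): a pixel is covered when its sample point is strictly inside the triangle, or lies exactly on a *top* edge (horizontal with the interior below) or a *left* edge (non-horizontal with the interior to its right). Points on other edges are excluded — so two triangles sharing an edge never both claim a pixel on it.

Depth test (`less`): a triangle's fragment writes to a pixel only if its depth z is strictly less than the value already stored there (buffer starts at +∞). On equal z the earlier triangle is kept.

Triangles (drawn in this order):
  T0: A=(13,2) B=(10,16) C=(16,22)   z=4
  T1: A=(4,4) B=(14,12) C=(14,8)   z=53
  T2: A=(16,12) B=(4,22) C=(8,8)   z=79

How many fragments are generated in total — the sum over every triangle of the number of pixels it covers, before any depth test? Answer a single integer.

T0:
  2·area = 102  (B↔C swapped to make it positive)
  edge (13, 2)→(16, 22): d=(3,20) right/bottom  bias=-1
  edge (16, 22)→(10, 16): d=(-6,-6) top-left  bias=+0
  edge (10, 16)→(13, 2): d=(3,-14) top-left  bias=+0
    (6,1)@(13, 3): e=[3,96,3] → #
    (7,1)@(15, 3): e=[-37,108,31] → ·
    (6,2)@(13, 5): e=[9,84,9] → #
    (7,2)@(15, 5): e=[-31,96,37] → ·
    (0,3)@(1, 7): e=[255,0,-153] → ·  [on edge]
    (6,3)@(13, 7): e=[15,72,15] → #
    (7,3)@(15, 7): e=[-25,84,43] → ·
    (1,4)@(3, 9): e=[221,0,-119] → ·  [on edge]
    (6,4)@(13, 9): e=[21,60,21] → #
    (7,4)@(15, 9): e=[-19,72,49] → ·
    (2,5)@(5, 11): e=[187,0,-85] → ·  [on edge]
    (6,5)@(13, 11): e=[27,48,27] → #
    (3,6)@(7, 13): e=[153,0,-51] → ·  [on edge]
    (4,7)@(9, 15): e=[119,0,-17] → ·  [on edge]
    (5,8)@(11, 17): e=[85,0,17] → #  [on edge]
    (6,9)@(13, 19): e=[51,0,51] → #  [on edge]
    (7,10)@(15, 21): e=[17,0,85] → #  [on edge]
    (8,11)@(17, 23): e=[-17,0,119] → ·  [on edge]
  covered (15 px):
    · · · · · · · · ·
    · · · · · · # · ·
    · · · · · · # · ·
    · · · · · · # · ·
    · · · · · · # · ·
    · · · · · · # · ·
    · · · · · # # · ·
    · · · · · # # · ·
    · · · · · # # # ·
    · · · · · · # # ·
    · · · · · · · # ·
    · · · · · · · · ·
T1:
  2·area = 40  (B↔C swapped to make it positive)
  edge (4, 4)→(14, 8): d=(10,4) right/bottom  bias=-1
  edge (14, 8)→(14, 12): d=(0,4) right/bottom  bias=-1
  edge (14, 12)→(4, 4): d=(-10,-8) top-left  bias=+0
    (4,3)@(9, 7): e=[10,20,10] → #
    (5,3)@(11, 7): e=[2,12,26] → #
    (6,3)@(13, 7): e=[-6,4,42] → ·
    (4,4)@(9, 9): e=[30,20,-10] → ·
    (5,4)@(11, 9): e=[22,12,6] → #
    (6,4)@(13, 9): e=[14,4,22] → #
    (7,4)@(15, 9): e=[6,-4,38] → ·
    (5,5)@(11, 11): e=[42,12,-14] → ·
    (6,5)@(13, 11): e=[34,4,2] → #
    (7,5)@(15, 11): e=[26,-4,18] → ·
    (6,6)@(13, 13): e=[54,4,-18] → ·
  covered (5 px):
    · · · · · · · · ·
    · · · · · · · · ·
    · · · · · · · · ·
    · · · · # # · · ·
    · · · · · # # · ·
    · · · · · · # · ·
    · · · · · · · · ·
    · · · · · · · · ·
    · · · · · · · · ·
    · · · · · · · · ·
    · · · · · · · · ·
    · · · · · · · · ·
T2:
  2·area = 128
  edge (16, 12)→(4, 22): d=(-12,10) right/bottom  bias=-1
  edge (4, 22)→(8, 8): d=(4,-14) top-left  bias=+0
  edge (8, 8)→(16, 12): d=(8,4) right/bottom  bias=-1
    (4,4)@(9, 9): e=[106,18,4] → #
    (5,4)@(11, 9): e=[86,46,-4] → ·
    (4,5)@(9, 11): e=[82,26,20] → #
    (5,5)@(11, 11): e=[62,54,12] → #
    (6,5)@(13, 11): e=[42,82,4] → #
    (7,5)@(15, 11): e=[22,110,-4] → ·
    (3,6)@(7, 13): e=[78,6,44] → #
    (7,6)@(15, 13): e=[-2,118,12] → ·
    (3,7)@(7, 15): e=[54,14,60] → #
    (6,7)@(13, 15): e=[-6,98,36] → ·
    (3,8)@(7, 17): e=[30,22,76] → #
    (5,8)@(11, 17): e=[-10,78,60] → ·
  covered (16 px):
    · · · · · · · · ·
    · · · · · · · · ·
    · · · · · · · · ·
    · · · · · · · · ·
    · · · · # · · · ·
    · · · · # # # · ·
    · · · # # # # · ·
    · · · # # # · · ·
    · · · # # · · · ·
    · · # # · · · · ·
    · · # · · · · · ·
    · · · · · · · · ·

Final: 36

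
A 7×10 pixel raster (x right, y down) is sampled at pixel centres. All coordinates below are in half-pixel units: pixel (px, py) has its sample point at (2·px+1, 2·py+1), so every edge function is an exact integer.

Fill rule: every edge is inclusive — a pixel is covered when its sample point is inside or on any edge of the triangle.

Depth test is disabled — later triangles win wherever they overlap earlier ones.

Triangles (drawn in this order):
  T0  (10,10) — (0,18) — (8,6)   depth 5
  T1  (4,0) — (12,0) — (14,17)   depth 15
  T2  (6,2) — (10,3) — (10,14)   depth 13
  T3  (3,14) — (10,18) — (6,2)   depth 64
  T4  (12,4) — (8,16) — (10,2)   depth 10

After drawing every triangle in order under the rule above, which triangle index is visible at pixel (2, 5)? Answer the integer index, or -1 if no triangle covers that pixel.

T0:
  2·area = 56
  edge (10, 10)→(0, 18): d=(-10,8) inclusive
  edge (0, 18)→(8, 6): d=(8,-12) inclusive
  edge (8, 6)→(10, 10): d=(2,4) inclusive
    (3,4)@(7, 9): e=[34,12,10] → #
    (4,4)@(9, 9): e=[18,36,2] → #
    (5,4)@(11, 9): e=[2,60,-6] → ·
    (2,5)@(5, 11): e=[30,4,22] → #
    (4,5)@(9, 11): e=[-2,52,6] → ·
    (2,6)@(5, 13): e=[10,20,26] → #
    (3,6)@(7, 13): e=[-6,44,18] → ·
    (1,7)@(3, 15): e=[6,12,38] → #
    (2,7)@(5, 15): e=[-10,36,30] → ·
    (0,8)@(1, 17): e=[2,4,50] → #
    (1,8)@(3, 17): e=[-14,28,42] → ·
    (0,9)@(1, 19): e=[-18,20,54] → ·
  covered (7 px):
    · · · · · · ·
    · · · · · · ·
    · · · · · · ·
    · · · · · · ·
    · · · # # · ·
    · · # # · · ·
    · · # · · · ·
    · # · · · · ·
    # · · · · · ·
    · · · · · · ·
T1:
  2·area = 136
  edge (4, 0)→(12, 0): d=(8,0) inclusive
  edge (12, 0)→(14, 17): d=(2,17) inclusive
  edge (14, 17)→(4, 0): d=(-10,-17) inclusive
    (2,0)@(5, 1): e=[8,121,7] → #
    (3,0)@(7, 1): e=[8,87,41] → #
    (4,0)@(9, 1): e=[8,53,75] → #
    (5,0)@(11, 1): e=[8,19,109] → #
    (6,0)@(13, 1): e=[8,-15,143] → ·
    (2,1)@(5, 3): e=[24,125,-13] → ·
    (3,1)@(7, 3): e=[24,91,21] → #
    (6,1)@(13, 3): e=[24,-11,123] → ·
    (3,2)@(7, 5): e=[40,95,1] → #
    (6,2)@(13, 5): e=[40,-7,103] → ·
    (3,3)@(7, 7): e=[56,99,-19] → ·
    (4,3)@(9, 7): e=[56,65,15] → #
  covered (18 px):
    · · # # # # ·
    · · · # # # ·
    · · · # # # ·
    · · · · # # ·
    · · · · · # #
    · · · · · # #
    · · · · · · #
    · · · · · · #
    · · · · · · ·
    · · · · · · ·
T2:
  2·area = 44
  edge (6, 2)→(10, 3): d=(4,1) inclusive
  edge (10, 3)→(10, 14): d=(0,11) inclusive
  edge (10, 14)→(6, 2): d=(-4,-12) inclusive
    (3,1)@(7, 3): e=[3,33,8] → #
    (4,1)@(9, 3): e=[1,11,32] → #
    (5,1)@(11, 3): e=[-1,-11,56] → ·
    (3,2)@(7, 5): e=[11,33,0] → #  [on edge]
    (5,2)@(11, 5): e=[7,-11,48] → ·
    (3,3)@(7, 7): e=[19,33,-8] → ·
    (4,3)@(9, 7): e=[17,11,16] → #
    (5,3)@(11, 7): e=[15,-11,40] → ·
    (4,4)@(9, 9): e=[25,11,8] → #
    (5,4)@(11, 9): e=[23,-11,32] → ·
    (4,5)@(9, 11): e=[33,11,0] → #  [on edge]
    (5,5)@(11, 11): e=[31,-11,24] → ·
    (5,8)@(11, 17): e=[55,-11,0] → ·  [on edge]
  covered (7 px):
    · · · · · · ·
    · · · # # · ·
    · · · # # · ·
    · · · · # · ·
    · · · · # · ·
    · · · · # · ·
    · · · · · · ·
    · · · · · · ·
    · · · · · · ·
    · · · · · · ·
T3:
  2·area = 96  (B↔C swapped to make it positive)
  edge (3, 14)→(6, 2): d=(3,-12) inclusive
  edge (6, 2)→(10, 18): d=(4,16) inclusive
  edge (10, 18)→(3, 14): d=(-7,-4) inclusive
    (2,3)@(5, 7): e=[3,36,57] → #
    (3,3)@(7, 7): e=[27,4,65] → #
    (4,3)@(9, 7): e=[51,-28,73] → ·
    (2,4)@(5, 9): e=[9,44,43] → #
    (4,4)@(9, 9): e=[57,-20,59] → ·
    (2,5)@(5, 11): e=[15,52,29] → #
    (4,5)@(9, 11): e=[63,-12,45] → ·
    (2,6)@(5, 13): e=[21,60,15] → #
    (4,6)@(9, 13): e=[69,-4,31] → ·
    (2,7)@(5, 15): e=[27,68,1] → #
    (4,7)@(9, 15): e=[75,4,17] → #
    (5,7)@(11, 15): e=[99,-28,25] → ·
  covered (12 px):
    · · · · · · ·
    · · · · · · ·
    · · · · · · ·
    · · # # · · ·
    · · # # · · ·
    · · # # · · ·
    · · # # · · ·
    · · # # # · ·
    · · · · # · ·
    · · · · · · ·
T4:
  2·area = 32
  edge (12, 4)→(8, 16): d=(-4,12) inclusive
  edge (8, 16)→(10, 2): d=(2,-14) inclusive
  edge (10, 2)→(12, 4): d=(2,2) inclusive
    (4,0)@(9, 1): e=[48,-16,0] → ·  [on edge]
    (6,0)@(13, 1): e=[0,40,-8] → ·  [on edge]
    (5,1)@(11, 3): e=[16,16,0] → #  [on edge]
    (6,1)@(13, 3): e=[-8,44,-4] → ·
    (5,2)@(11, 5): e=[8,20,4] → #
    (6,2)@(13, 5): e=[-16,48,0] → ·  [on edge]
    (5,3)@(11, 7): e=[0,24,8] → #  [on edge]
    (6,3)@(13, 7): e=[-24,52,4] → ·
    (4,4)@(9, 9): e=[16,0,16] → #  [on edge]
    (5,4)@(11, 9): e=[-8,28,12] → ·
    (4,5)@(9, 11): e=[8,4,20] → #
    (5,5)@(11, 11): e=[-16,32,16] → ·
    (4,6)@(9, 13): e=[0,8,24] → #  [on edge]
    (3,9)@(7, 19): e=[0,-8,40] → ·  [on edge]
  covered (6 px):
    · · · · · · ·
    · · · · · # ·
    · · · · · # ·
    · · · · · # ·
    · · · · # · ·
    · · · · # · ·
    · · · · # · ·
    · · · · · · ·
    · · · · · · ·
    · · · · · · ·

Z-buffer (winner per pixel, '.' = empty):
  . . 1 1 1 1 .
  . . . 2 2 4 .
  . . . 2 2 4 .
  . . 3 3 2 4 .
  . . 3 3 4 1 1
  . . 3 3 4 1 1
  . . 3 3 4 . 1
  . 0 3 3 3 . 1
  0 . . . 3 . .
  . . . . . . .

Answer: 3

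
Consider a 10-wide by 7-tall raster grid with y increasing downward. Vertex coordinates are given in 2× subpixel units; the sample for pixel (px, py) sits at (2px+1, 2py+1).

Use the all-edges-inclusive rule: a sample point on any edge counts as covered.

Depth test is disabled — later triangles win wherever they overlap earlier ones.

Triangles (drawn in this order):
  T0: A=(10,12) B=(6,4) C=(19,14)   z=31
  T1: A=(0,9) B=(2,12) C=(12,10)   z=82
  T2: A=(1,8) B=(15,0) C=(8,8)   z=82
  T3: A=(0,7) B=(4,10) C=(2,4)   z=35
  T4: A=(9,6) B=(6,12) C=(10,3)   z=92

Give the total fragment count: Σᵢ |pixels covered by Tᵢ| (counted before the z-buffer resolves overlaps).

T0:
  2·area = 64
  edge (10, 12)→(6, 4): d=(-4,-8) inclusive
  edge (6, 4)→(19, 14): d=(13,10) inclusive
  edge (19, 14)→(10, 12): d=(-9,-2) inclusive
    (3,2)@(7, 5): e=[4,3,57] → #
    (4,2)@(9, 5): e=[20,-17,61] → ·
    (3,3)@(7, 7): e=[-4,29,39] → ·
    (4,3)@(9, 7): e=[12,9,43] → #
    (5,3)@(11, 7): e=[28,-11,47] → ·
    (4,4)@(9, 9): e=[4,35,25] → #
    (5,4)@(11, 9): e=[20,15,29] → #
    (6,4)@(13, 9): e=[36,-5,33] → ·
    (4,5)@(9, 11): e=[-4,61,7] → ·
    (5,5)@(11, 11): e=[12,41,11] → #
    (6,5)@(13, 11): e=[28,21,15] → #
    (7,5)@(15, 11): e=[44,1,19] → #
  covered (9 px):
    · · · · · · · · · ·
    · · · · · · · · · ·
    · · · # · · · · · ·
    · · · · # · · · · ·
    · · · · # # · · · ·
    · · · · · # # # · ·
    · · · · · · · # # ·
T1:
  2·area = 34  (B↔C swapped to make it positive)
  edge (0, 9)→(12, 10): d=(12,1) inclusive
  edge (12, 10)→(2, 12): d=(-10,2) inclusive
  edge (2, 12)→(0, 9): d=(-2,-3) inclusive
    (8,4)@(17, 9): e=[-17,0,51] → ·  [on edge]
    (1,5)@(3, 11): e=[21,8,5] → #
    (2,5)@(5, 11): e=[19,4,11] → #
    (3,5)@(7, 11): e=[17,0,17] → #  [on edge]
    (4,5)@(9, 11): e=[15,-4,23] → ·
    (1,6)@(3, 13): e=[45,-12,1] → ·
    (2,6)@(5, 13): e=[43,-16,7] → ·
    (3,6)@(7, 13): e=[41,-20,13] → ·
  covered (3 px):
    · · · · · · · · · ·
    · · · · · · · · · ·
    · · · · · · · · · ·
    · · · · · · · · · ·
    · · · · · · · · · ·
    · # # # · · · · · ·
    · · · · · · · · · ·
T2:
  2·area = 56
  edge (1, 8)→(15, 0): d=(14,-8) inclusive
  edge (15, 0)→(8, 8): d=(-7,8) inclusive
  edge (8, 8)→(1, 8): d=(-7,0) inclusive
    (5,1)@(11, 3): e=[10,11,35] → #
    (6,1)@(13, 3): e=[26,-5,35] → ·
    (3,2)@(7, 5): e=[6,29,21] → #
    (4,2)@(9, 5): e=[22,13,21] → #
    (5,2)@(11, 5): e=[38,-3,21] → ·
    (1,3)@(3, 7): e=[2,47,7] → #
    (2,3)@(5, 7): e=[18,31,7] → #
    (4,3)@(9, 7): e=[50,-1,7] → ·
    (1,4)@(3, 9): e=[30,33,-7] → ·
    (2,4)@(5, 9): e=[46,17,-7] → ·
    (3,4)@(7, 9): e=[62,1,-7] → ·
  covered (6 px):
    · · · · · · · · · ·
    · · · · · # · · · ·
    · · · # # · · · · ·
    · # # # · · · · · ·
    · · · · · · · · · ·
    · · · · · · · · · ·
    · · · · · · · · · ·
T3:
  2·area = 18  (B↔C swapped to make it positive)
  edge (0, 7)→(2, 4): d=(2,-3) inclusive
  edge (2, 4)→(4, 10): d=(2,6) inclusive
  edge (4, 10)→(0, 7): d=(-4,-3) inclusive
    (0,0)@(1, 1): e=[-9,0,27] → ·  [on edge]
    (0,3)@(1, 7): e=[3,12,3] → #
    (1,3)@(3, 7): e=[9,0,9] → #  [on edge]
    (2,3)@(5, 7): e=[15,-12,15] → ·
    (0,4)@(1, 9): e=[7,16,-5] → ·
    (1,4)@(3, 9): e=[13,4,1] → #
    (2,4)@(5, 9): e=[19,-8,7] → ·
    (1,5)@(3, 11): e=[17,8,-7] → ·
    (2,6)@(5, 13): e=[27,0,-9] → ·  [on edge]
  covered (3 px):
    · · · · · · · · · ·
    · · · · · · · · · ·
    · · · · · · · · · ·
    # # · · · · · · · ·
    · # · · · · · · · ·
    · · · · · · · · · ·
    · · · · · · · · · ·
T4:
  2·area = 3
  edge (9, 6)→(6, 12): d=(-3,6) inclusive
  edge (6, 12)→(10, 3): d=(4,-9) inclusive
  edge (10, 3)→(9, 6): d=(-1,3) inclusive
  covered (0 px):
    · · · · · · · · · ·
    · · · · · · · · · ·
    · · · · · · · · · ·
    · · · · · · · · · ·
    · · · · · · · · · ·
    · · · · · · · · · ·
    · · · · · · · · · ·

Final: 21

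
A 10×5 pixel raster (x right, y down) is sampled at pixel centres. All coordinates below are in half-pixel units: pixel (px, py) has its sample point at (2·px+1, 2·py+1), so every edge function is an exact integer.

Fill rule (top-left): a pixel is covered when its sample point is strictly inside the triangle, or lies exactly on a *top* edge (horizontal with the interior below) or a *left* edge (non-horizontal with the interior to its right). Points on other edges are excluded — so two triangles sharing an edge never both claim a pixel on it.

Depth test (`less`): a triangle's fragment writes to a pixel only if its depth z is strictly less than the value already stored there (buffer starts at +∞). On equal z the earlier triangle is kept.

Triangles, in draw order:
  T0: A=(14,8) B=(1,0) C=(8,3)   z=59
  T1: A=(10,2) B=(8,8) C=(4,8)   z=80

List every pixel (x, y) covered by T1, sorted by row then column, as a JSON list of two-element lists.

T0:
  2·area = 17
  edge (14, 8)→(1, 0): d=(-13,-8) top-left  bias=+0
  edge (1, 0)→(8, 3): d=(7,3) right/bottom  bias=-1
  edge (8, 3)→(14, 8): d=(6,5) right/bottom  bias=-1
    (1,0)@(3, 1): e=[3,1,13] → X
    (2,0)@(5, 1): e=[19,-5,3] → .
    (1,1)@(3, 3): e=[-23,15,25] → .
    (3,1)@(7, 3): e=[9,3,5] → X
    (4,1)@(9, 3): e=[25,-3,-5] → .
    (3,2)@(7, 5): e=[-17,17,17] → .
  covered (2 px):
    . X . . . . . . . .
    . . . X . . . . . .
    . . . . . . . . . .
    . . . . . . . . . .
    . . . . . . . . . .
T1:
  2·area = 24
  edge (10, 2)→(8, 8): d=(-2,6) right/bottom  bias=-1
  edge (8, 8)→(4, 8): d=(-4,0) right/bottom  bias=-1
  edge (4, 8)→(10, 2): d=(6,-6) top-left  bias=+0
    (5,0)@(11, 1): e=[-4,28,0] → .  [on edge]
    (4,1)@(9, 3): e=[4,20,0] → X  [on edge]
    (5,1)@(11, 3): e=[-8,20,12] → .
    (3,2)@(7, 5): e=[12,12,0] → X  [on edge]
    (4,2)@(9, 5): e=[0,12,12] → .  [on edge]
    (2,3)@(5, 7): e=[20,4,0] → X  [on edge]
    (4,3)@(9, 7): e=[-4,4,24] → .
    (1,4)@(3, 9): e=[28,-4,0] → .  [on edge]
    (2,4)@(5, 9): e=[16,-4,12] → .
    (3,4)@(7, 9): e=[4,-4,24] → .
  covered (4 px):
    . . . . . . . . . .
    . . . . X . . . . .
    . . . X . . . . . .
    . . X X . . . . . .
    . . . . . . . . . .

Final: [[4,1],[3,2],[2,3],[3,3]]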